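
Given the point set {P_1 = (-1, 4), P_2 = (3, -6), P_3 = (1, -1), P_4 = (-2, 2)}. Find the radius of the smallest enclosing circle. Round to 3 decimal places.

The farthest pair is P_1–P_2 with squared distance 116. The circle on this segment as diameter has centre (1, -1) and r² = 116/4 = 29.
Check P_3: distance² to centre = 0 ≤ 29, so it lies inside.
All remaining points lie in this disk, and no smaller disk contains both endpoints, so this is the minimum enclosing circle.
r = √29 ≈ 5.385.

5.385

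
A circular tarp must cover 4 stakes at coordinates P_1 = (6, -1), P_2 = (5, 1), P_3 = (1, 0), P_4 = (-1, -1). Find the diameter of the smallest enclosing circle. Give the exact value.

7

A smallest enclosing disk is always determined by at most three of the input points on its boundary.
The farthest pair is P_1–P_4 with squared distance 49. The circle on this segment as diameter has centre (2.5, -1) and r² = 49/4 = 12.25.
Check P_2: distance² to centre = 10.25 ≤ 12.25, so it lies inside.
All remaining points lie in this disk, and no smaller disk contains both endpoints, so this is the minimum enclosing circle.
Diameter = 2r = 2√(12.25) = 7.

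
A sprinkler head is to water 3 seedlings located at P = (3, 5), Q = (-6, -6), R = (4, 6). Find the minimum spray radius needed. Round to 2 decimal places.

7.81

Side lengths²: PQ² = 202, PR² = 2, QR² = 244.
Since QR² = 244 ≥ 202 + 2 = 204, the angle opposite QR is not acute, so the smallest enclosing circle has QR as diameter.
Centre = midpoint of QR = (-1, 0), r² = 244/4 = 61.
r = √61 ≈ 7.81.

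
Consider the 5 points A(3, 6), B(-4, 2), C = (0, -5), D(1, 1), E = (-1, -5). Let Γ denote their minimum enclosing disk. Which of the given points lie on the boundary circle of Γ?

A, E

A smallest enclosing disk is always determined by at most three of the input points on its boundary.
The farthest pair is A–E with squared distance 137. The circle on this segment as diameter has centre (1, 0.5) and r² = 137/4 = 34.25.
Check B: distance² to centre = 27.25 ≤ 34.25, so it lies inside.
All remaining points lie in this disk, and no smaller disk contains both endpoints, so this is the minimum enclosing circle.
The points at distance exactly r from the centre are A, E — 2 points.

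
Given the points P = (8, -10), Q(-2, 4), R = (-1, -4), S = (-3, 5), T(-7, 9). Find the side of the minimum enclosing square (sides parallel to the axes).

19

The bounding box has width 15 and height 19.
An axis-aligned square enclosing the set must have side ≥ max(width, height).
So the minimum side is max(15, 19) = 19.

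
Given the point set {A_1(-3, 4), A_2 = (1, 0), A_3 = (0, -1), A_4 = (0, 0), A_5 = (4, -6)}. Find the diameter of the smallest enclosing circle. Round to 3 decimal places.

The minimum enclosing circle of a finite set is fixed by two of the points (as a diameter) or three (as a circumcircle).
The farthest pair is A_1–A_5 with squared distance 149. The circle on this segment as diameter has centre (0.5, -1) and r² = 149/4 = 37.25.
Check A_2: distance² to centre = 1.25 ≤ 37.25, so it lies inside.
All remaining points lie in this disk, and no smaller disk contains both endpoints, so this is the minimum enclosing circle.
Diameter = 2r = 2√(37.25) ≈ 12.207.

12.207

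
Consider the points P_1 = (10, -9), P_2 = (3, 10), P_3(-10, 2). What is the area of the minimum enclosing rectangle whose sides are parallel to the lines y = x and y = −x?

In coordinates u = x + y, v = x − y the rectangle is axis-aligned; the map (x,y)→(u,v) scales areas by 2.
u-values: 1, 13, -8; range = 13 − (-8) = 21.
v-values: 19, -7, -12; range = 19 − (-12) = 31.
Area = (21 × 31) / 2 = 325.5.

325.5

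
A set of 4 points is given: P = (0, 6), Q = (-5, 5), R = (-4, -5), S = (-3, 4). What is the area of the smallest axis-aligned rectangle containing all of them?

55

x ranges over [-5, 0], width 5.
y ranges over [-5, 6], height 11.
Area = 5 × 11 = 55.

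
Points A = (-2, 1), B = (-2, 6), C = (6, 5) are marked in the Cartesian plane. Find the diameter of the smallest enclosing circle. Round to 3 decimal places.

9.014

Side lengths²: AB² = 25, AC² = 80, BC² = 65.
Since AC² = 80 < 65 + 25 = 90, the triangle is acute, so the smallest enclosing circle is the circumcircle.
Circumcentre = (1.75, 3.5), r² = 20.3125.
Diameter = 2r = 2√(20.3125) ≈ 9.014.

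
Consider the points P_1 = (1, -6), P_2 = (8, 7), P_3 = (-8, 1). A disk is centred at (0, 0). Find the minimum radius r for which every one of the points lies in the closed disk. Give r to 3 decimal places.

The required radius is the distance from (0, 0) to the farthest point.
Squared distances: 37, 113, 65.
Maximum is 113, attained at P_2.
r = √113 ≈ 10.630.

10.630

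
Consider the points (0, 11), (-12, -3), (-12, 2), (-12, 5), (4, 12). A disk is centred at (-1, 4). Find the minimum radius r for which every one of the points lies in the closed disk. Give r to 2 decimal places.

13.04

The required radius is the distance from (-1, 4) to the farthest point.
Squared distances: 50, 170, 125, 122, 89.
Maximum is 170, attained at (-12, -3).
r = √170 ≈ 13.04.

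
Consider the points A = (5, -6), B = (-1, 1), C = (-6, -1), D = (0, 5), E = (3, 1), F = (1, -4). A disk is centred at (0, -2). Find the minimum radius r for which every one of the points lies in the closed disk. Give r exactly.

The required radius is the distance from (0, -2) to the farthest point.
Squared distances: 41, 10, 37, 49, 18, 5.
Maximum is 49, attained at D.
r = √49 = 7.

7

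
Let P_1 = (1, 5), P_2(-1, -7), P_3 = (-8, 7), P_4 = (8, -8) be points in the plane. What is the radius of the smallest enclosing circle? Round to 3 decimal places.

By Welzl's lemma the MEC is supported by two points (diametrically opposite) or three points (on a circumcircle).
The farthest pair is P_3–P_4 with squared distance 481. The circle on this segment as diameter has centre (0, -0.5) and r² = 481/4 = 120.25.
Check P_1: distance² to centre = 31.25 ≤ 120.25, so it lies inside.
All remaining points lie in this disk, and no smaller disk contains both endpoints, so this is the minimum enclosing circle.
r = √(120.25) ≈ 10.966.

10.966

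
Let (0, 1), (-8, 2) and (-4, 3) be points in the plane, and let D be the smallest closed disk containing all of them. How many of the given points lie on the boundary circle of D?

2

Call the three points A, B, C in the order given.
Side lengths²: AB² = 65, AC² = 20, BC² = 17.
Since AB² = 65 ≥ 20 + 17 = 37, the angle opposite AB is not acute, so the smallest enclosing circle has AB as diameter.
Centre = midpoint of AB = (-4, 1.5), r² = 65/4 = 16.25.
The points at distance exactly r from the centre are (0, 1), (-8, 2) — 2 points.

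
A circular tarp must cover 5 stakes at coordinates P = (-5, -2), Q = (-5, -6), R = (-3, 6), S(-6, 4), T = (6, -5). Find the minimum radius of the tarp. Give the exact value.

7.5

The farthest pair is S–T with squared distance 225. The circle on this segment as diameter has centre (0, -0.5) and r² = 225/4 = 56.25.
Check P: distance² to centre = 27.25 ≤ 56.25, so it lies inside.
All remaining points lie in this disk, and no smaller disk contains both endpoints, so this is the minimum enclosing circle.
r = √(56.25) = 7.5.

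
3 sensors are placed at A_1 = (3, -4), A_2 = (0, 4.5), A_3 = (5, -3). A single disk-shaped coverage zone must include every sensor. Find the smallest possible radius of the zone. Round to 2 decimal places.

Side lengths²: A_1A_2² = 81.25, A_1A_3² = 5, A_2A_3² = 81.25.
Since A_2A_3² = 81.25 < 81.25 + 5 = 86.25, the triangle is acute, so the smallest enclosing circle is the circumcircle.
Circumcentre = (2.03125, 0.4375), r² = 20.6298828125.
r = √(20.6298828125) ≈ 4.54.

4.54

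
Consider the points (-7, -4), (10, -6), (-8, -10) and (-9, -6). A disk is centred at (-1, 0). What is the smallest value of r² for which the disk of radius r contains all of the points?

157

The required radius is the distance from (-1, 0) to the farthest point.
Squared distances: 52, 157, 149, 100.
Maximum is 157, attained at (10, -6).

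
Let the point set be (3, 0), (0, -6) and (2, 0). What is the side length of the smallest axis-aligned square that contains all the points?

6

The bounding box has width 3 and height 6.
An axis-aligned square enclosing the set must have side ≥ max(width, height).
So the minimum side is max(3, 6) = 6.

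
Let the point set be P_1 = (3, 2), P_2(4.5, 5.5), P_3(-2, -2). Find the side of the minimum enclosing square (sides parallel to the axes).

7.5

The bounding box has width 6.5 and height 7.5.
An axis-aligned square enclosing the set must have side ≥ max(width, height).
So the minimum side is max(6.5, 7.5) = 7.5.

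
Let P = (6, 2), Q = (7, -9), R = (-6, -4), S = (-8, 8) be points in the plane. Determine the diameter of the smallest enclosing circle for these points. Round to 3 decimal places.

22.672

The minimum enclosing circle of a finite set is fixed by two of the points (as a diameter) or three (as a circumcircle).
The farthest pair is Q–S with squared distance 514. The circle on this segment as diameter has centre (-0.5, -0.5) and r² = 514/4 = 128.5.
Check P: distance² to centre = 48.5 ≤ 128.5, so it lies inside.
All remaining points lie in this disk, and no smaller disk contains both endpoints, so this is the minimum enclosing circle.
Diameter = 2r = 2√(128.5) ≈ 22.672.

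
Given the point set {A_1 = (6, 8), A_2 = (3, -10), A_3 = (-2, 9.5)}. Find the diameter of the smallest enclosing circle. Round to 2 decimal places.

20.13

Side lengths²: A_1A_2² = 333, A_1A_3² = 66.25, A_2A_3² = 405.25.
Since A_2A_3² = 405.25 ≥ 333 + 66.25 = 399.25, the angle opposite A_2A_3 is not acute, so the smallest enclosing circle has A_2A_3 as diameter.
Centre = midpoint of A_2A_3 = (0.5, -0.25), r² = 405.25/4 = 101.3125.
Diameter = 2r = 2√(101.3125) ≈ 20.13.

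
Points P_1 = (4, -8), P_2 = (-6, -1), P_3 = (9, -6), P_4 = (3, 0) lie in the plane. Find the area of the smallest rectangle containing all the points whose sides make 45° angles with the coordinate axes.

100

In coordinates u = x + y, v = x − y the rectangle is axis-aligned; the map (x,y)→(u,v) scales areas by 2.
u-values: -4, -7, 3, 3; range = 3 − (-7) = 10.
v-values: 12, -5, 15, 3; range = 15 − (-5) = 20.
Area = (10 × 20) / 2 = 100.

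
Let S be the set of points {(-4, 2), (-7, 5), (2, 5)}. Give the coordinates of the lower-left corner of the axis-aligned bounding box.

(-7, 2)

x-range [-7, 2], y-range [2, 5].
The lower-left corner is (-7, 2).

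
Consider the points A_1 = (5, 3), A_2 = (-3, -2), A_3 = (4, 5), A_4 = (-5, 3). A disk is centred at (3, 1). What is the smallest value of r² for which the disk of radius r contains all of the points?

The required radius is the distance from (3, 1) to the farthest point.
Squared distances: 8, 45, 17, 68.
Maximum is 68, attained at A_4.

68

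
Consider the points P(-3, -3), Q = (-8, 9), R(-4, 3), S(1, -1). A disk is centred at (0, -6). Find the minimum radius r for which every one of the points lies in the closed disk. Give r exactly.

17

The required radius is the distance from (0, -6) to the farthest point.
Squared distances: 18, 289, 97, 26.
Maximum is 289, attained at Q.
r = √289 = 17.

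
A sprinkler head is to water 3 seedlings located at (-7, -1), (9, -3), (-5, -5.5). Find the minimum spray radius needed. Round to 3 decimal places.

8.062

Call the three points A, B, C in the order given.
Side lengths²: AB² = 260, AC² = 24.25, BC² = 202.25.
Since AB² = 260 ≥ 202.25 + 24.25 = 226.5, the angle opposite AB is not acute, so the smallest enclosing circle has AB as diameter.
Centre = midpoint of AB = (1, -2), r² = 260/4 = 65.
r = √65 ≈ 8.062.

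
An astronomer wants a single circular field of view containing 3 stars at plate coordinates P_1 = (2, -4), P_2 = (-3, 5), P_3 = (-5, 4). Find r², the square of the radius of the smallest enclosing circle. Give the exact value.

Side lengths²: P_1P_2² = 106, P_1P_3² = 113, P_2P_3² = 5.
Since P_1P_3² = 113 ≥ 106 + 5 = 111, the angle opposite P_1P_3 is not acute, so the smallest enclosing circle has P_1P_3 as diameter.
Centre = midpoint of P_1P_3 = (-1.5, 0), r² = 113/4 = 28.25.

28.25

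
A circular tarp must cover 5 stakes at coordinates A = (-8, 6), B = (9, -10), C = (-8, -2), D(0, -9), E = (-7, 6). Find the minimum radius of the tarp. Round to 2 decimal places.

The minimum enclosing circle of a finite set is fixed by two of the points (as a diameter) or three (as a circumcircle).
The farthest pair is A–B with squared distance 545. The circle on this segment as diameter has centre (0.5, -2) and r² = 545/4 = 136.25.
Check C: distance² to centre = 72.25 ≤ 136.25, so it lies inside.
All remaining points lie in this disk, and no smaller disk contains both endpoints, so this is the minimum enclosing circle.
r = √(136.25) ≈ 11.67.

11.67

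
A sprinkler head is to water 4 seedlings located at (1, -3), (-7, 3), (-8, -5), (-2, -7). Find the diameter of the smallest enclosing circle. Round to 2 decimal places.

11.18

A smallest enclosing disk is always determined by at most three of the input points on its boundary.
The farthest pair is (-7, 3)–(-2, -7) with squared distance 125. The circle on this segment as diameter has centre (-4.5, -2) and r² = 125/4 = 31.25.
Check (1, -3): distance² to centre = 31.25 ≤ 31.25, so it lies inside.
All remaining points lie in this disk, and no smaller disk contains both endpoints, so this is the minimum enclosing circle.
Diameter = 2r = 2√(31.25) ≈ 11.18.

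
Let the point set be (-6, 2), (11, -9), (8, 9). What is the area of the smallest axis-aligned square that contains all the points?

324

The bounding box has width 17 and height 18.
An axis-aligned square enclosing the set must have side ≥ max(width, height).
So the minimum side is max(17, 18) = 18.
Area = 18² = 324.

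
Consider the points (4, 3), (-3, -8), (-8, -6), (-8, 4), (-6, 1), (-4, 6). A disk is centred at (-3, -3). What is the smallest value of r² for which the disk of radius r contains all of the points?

The required radius is the distance from (-3, -3) to the farthest point.
Squared distances: 85, 25, 34, 74, 25, 82.
Maximum is 85, attained at (4, 3).

85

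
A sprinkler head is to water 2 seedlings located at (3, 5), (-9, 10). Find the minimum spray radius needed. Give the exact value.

6.5

The smallest circle enclosing two points has them as diameter endpoints.
Centre = midpoint = (-3, 7.5); r² = |(3, 5)−(-9, 10)|²/4 = 169/4 = 42.25.
r = √(42.25) = 6.5.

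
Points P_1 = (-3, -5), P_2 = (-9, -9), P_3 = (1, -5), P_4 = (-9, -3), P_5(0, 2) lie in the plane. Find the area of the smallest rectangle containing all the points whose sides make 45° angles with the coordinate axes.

In coordinates u = x + y, v = x − y the rectangle is axis-aligned; the map (x,y)→(u,v) scales areas by 2.
u-values: -8, -18, -4, -12, 2; range = 2 − (-18) = 20.
v-values: 2, 0, 6, -6, -2; range = 6 − (-6) = 12.
Area = (20 × 12) / 2 = 120.

120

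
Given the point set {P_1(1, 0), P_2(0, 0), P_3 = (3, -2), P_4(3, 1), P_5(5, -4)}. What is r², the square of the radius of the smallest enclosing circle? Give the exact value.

10.25

The minimum enclosing circle of a finite set is fixed by two of the points (as a diameter) or three (as a circumcircle).
The farthest pair is P_2–P_5 with squared distance 41. The circle on this segment as diameter has centre (2.5, -2) and r² = 41/4 = 10.25.
Check P_1: distance² to centre = 6.25 ≤ 10.25, so it lies inside.
All remaining points lie in this disk, and no smaller disk contains both endpoints, so this is the minimum enclosing circle.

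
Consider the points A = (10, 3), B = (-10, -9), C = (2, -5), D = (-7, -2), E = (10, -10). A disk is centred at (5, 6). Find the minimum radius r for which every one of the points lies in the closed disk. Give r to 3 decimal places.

21.213

The required radius is the distance from (5, 6) to the farthest point.
Squared distances: 34, 450, 130, 208, 281.
Maximum is 450, attained at B.
r = √450 ≈ 21.213.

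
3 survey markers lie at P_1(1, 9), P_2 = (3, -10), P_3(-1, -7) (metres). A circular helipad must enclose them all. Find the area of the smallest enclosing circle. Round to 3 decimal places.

286.670

Side lengths²: P_1P_2² = 365, P_1P_3² = 260, P_2P_3² = 25.
Since P_1P_2² = 365 ≥ 260 + 25 = 285, the angle opposite P_1P_2 is not acute, so the smallest enclosing circle has P_1P_2 as diameter.
Centre = midpoint of P_1P_2 = (2, -0.5), r² = 365/4 = 91.25.
Area = π·r² = π·91.25 ≈ 286.670.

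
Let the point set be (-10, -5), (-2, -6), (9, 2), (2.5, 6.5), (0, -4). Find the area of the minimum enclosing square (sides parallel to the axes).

The bounding box has width 19 and height 12.5.
An axis-aligned square enclosing the set must have side ≥ max(width, height).
So the minimum side is max(19, 12.5) = 19.
Area = 19² = 361.

361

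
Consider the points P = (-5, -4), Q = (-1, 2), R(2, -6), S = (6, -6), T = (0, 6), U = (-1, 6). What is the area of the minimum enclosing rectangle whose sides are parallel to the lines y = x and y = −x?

142.5

In coordinates u = x + y, v = x − y the rectangle is axis-aligned; the map (x,y)→(u,v) scales areas by 2.
u-values: -9, 1, -4, 0, 6, 5; range = 6 − (-9) = 15.
v-values: -1, -3, 8, 12, -6, -7; range = 12 − (-7) = 19.
Area = (15 × 19) / 2 = 142.5.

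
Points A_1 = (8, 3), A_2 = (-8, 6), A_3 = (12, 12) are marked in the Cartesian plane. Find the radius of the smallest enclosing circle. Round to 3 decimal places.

Side lengths²: A_1A_2² = 265, A_1A_3² = 97, A_2A_3² = 436.
Since A_2A_3² = 436 ≥ 265 + 97 = 362, the angle opposite A_2A_3 is not acute, so the smallest enclosing circle has A_2A_3 as diameter.
Centre = midpoint of A_2A_3 = (2, 9), r² = 436/4 = 109.
r = √109 ≈ 10.440.

10.440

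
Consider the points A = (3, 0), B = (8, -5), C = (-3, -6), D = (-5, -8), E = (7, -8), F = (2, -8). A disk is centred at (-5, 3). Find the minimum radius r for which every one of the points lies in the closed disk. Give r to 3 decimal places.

The required radius is the distance from (-5, 3) to the farthest point.
Squared distances: 73, 233, 85, 121, 265, 170.
Maximum is 265, attained at E.
r = √265 ≈ 16.279.

16.279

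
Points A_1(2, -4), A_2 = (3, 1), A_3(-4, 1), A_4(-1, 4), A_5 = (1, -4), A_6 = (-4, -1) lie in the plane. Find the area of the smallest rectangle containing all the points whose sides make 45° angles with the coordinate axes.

In coordinates u = x + y, v = x − y the rectangle is axis-aligned; the map (x,y)→(u,v) scales areas by 2.
u-values: -2, 4, -3, 3, -3, -5; range = 4 − (-5) = 9.
v-values: 6, 2, -5, -5, 5, -3; range = 6 − (-5) = 11.
Area = (9 × 11) / 2 = 49.5.

49.5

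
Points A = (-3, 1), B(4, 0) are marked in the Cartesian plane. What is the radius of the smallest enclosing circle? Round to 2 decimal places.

The smallest circle enclosing two points has them as diameter endpoints.
Centre = midpoint = (0.5, 0.5); r² = |AB|²/4 = 50/4 = 12.5.
r = √(12.5) ≈ 3.54.

3.54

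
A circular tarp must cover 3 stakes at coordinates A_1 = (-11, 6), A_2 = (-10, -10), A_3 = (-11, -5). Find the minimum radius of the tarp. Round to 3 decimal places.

8.016

Side lengths²: A_1A_2² = 257, A_1A_3² = 121, A_2A_3² = 26.
Since A_1A_2² = 257 ≥ 121 + 26 = 147, the angle opposite A_1A_2 is not acute, so the smallest enclosing circle has A_1A_2 as diameter.
Centre = midpoint of A_1A_2 = (-10.5, -2), r² = 257/4 = 64.25.
r = √(64.25) ≈ 8.016.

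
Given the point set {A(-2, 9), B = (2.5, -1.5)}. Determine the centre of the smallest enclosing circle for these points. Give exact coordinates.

(0.25, 3.75)

The smallest circle enclosing two points has them as diameter endpoints.
Centre = midpoint = (0.25, 3.75); r² = |AB|²/4 = 130.5/4 = 32.625.
Centre = (0.25, 3.75).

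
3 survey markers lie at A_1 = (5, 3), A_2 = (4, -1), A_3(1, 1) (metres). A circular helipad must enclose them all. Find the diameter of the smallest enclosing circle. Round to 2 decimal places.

4.75

Side lengths²: A_1A_2² = 17, A_1A_3² = 20, A_2A_3² = 13.
Since A_1A_3² = 20 < 17 + 13 = 30, the triangle is acute, so the smallest enclosing circle is the circumcircle.
Circumcentre = (47/14, 9/7), r² = 1105/196.
Diameter = 2r = 2√(1105/196) ≈ 4.75.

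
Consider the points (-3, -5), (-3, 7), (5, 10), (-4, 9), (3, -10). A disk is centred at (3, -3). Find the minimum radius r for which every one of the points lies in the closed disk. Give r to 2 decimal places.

The required radius is the distance from (3, -3) to the farthest point.
Squared distances: 40, 136, 173, 193, 49.
Maximum is 193, attained at (-4, 9).
r = √193 ≈ 13.89.

13.89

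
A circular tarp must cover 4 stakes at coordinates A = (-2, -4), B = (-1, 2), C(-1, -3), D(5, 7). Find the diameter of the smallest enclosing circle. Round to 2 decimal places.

The minimum enclosing circle of a finite set is fixed by two of the points (as a diameter) or three (as a circumcircle).
The farthest pair is A–D with squared distance 170. The circle on this segment as diameter has centre (1.5, 1.5) and r² = 170/4 = 42.5.
Check B: distance² to centre = 6.5 ≤ 42.5, so it lies inside.
All remaining points lie in this disk, and no smaller disk contains both endpoints, so this is the minimum enclosing circle.
Diameter = 2r = 2√(42.5) ≈ 13.04.

13.04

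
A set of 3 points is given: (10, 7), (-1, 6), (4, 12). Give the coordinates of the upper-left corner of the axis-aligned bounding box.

(-1, 12)

x-range [-1, 10], y-range [6, 12].
The upper-left corner is (-1, 12).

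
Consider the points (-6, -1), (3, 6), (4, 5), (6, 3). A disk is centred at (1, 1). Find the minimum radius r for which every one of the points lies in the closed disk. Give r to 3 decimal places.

The required radius is the distance from (1, 1) to the farthest point.
Squared distances: 53, 29, 25, 29.
Maximum is 53, attained at (-6, -1).
r = √53 ≈ 7.280.

7.280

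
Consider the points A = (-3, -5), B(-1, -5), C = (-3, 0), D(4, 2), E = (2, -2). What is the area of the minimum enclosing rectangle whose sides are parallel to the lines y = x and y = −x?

In coordinates u = x + y, v = x − y the rectangle is axis-aligned; the map (x,y)→(u,v) scales areas by 2.
u-values: -8, -6, -3, 6, 0; range = 6 − (-8) = 14.
v-values: 2, 4, -3, 2, 4; range = 4 − (-3) = 7.
Area = (14 × 7) / 2 = 49.

49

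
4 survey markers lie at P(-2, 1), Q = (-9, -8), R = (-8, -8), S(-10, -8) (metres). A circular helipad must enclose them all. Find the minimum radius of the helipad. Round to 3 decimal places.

6.021

By Welzl's lemma the MEC is supported by two points (diametrically opposite) or three points (on a circumcircle).
The farthest pair is P–S with squared distance 145. The circle on this segment as diameter has centre (-6, -3.5) and r² = 145/4 = 36.25.
Check Q: distance² to centre = 29.25 ≤ 36.25, so it lies inside.
All remaining points lie in this disk, and no smaller disk contains both endpoints, so this is the minimum enclosing circle.
r = √(36.25) ≈ 6.021.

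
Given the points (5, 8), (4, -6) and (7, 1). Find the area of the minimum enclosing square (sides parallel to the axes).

196

The bounding box has width 3 and height 14.
An axis-aligned square enclosing the set must have side ≥ max(width, height).
So the minimum side is max(3, 14) = 14.
Area = 14² = 196.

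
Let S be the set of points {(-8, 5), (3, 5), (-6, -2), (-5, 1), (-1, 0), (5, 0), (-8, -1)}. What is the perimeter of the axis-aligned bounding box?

40

Width = max x − min x = 5 − (-8) = 13.
Height = max y − min y = 5 − (-2) = 7.
Perimeter = 2(13 + 7) = 40.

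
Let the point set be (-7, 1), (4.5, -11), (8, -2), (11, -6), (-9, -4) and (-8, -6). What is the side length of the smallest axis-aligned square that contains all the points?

20

The bounding box has width 20 and height 12.
An axis-aligned square enclosing the set must have side ≥ max(width, height).
So the minimum side is max(20, 12) = 20.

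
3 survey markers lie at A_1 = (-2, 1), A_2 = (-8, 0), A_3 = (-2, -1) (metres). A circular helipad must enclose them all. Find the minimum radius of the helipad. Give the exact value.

37/12

Side lengths²: A_1A_2² = 37, A_1A_3² = 4, A_2A_3² = 37.
Since A_2A_3² = 37 < 37 + 4 = 41, the triangle is acute, so the smallest enclosing circle is the circumcircle.
Circumcentre = (-59/12, 0), r² = 1369/144.
r = √(1369/144) = 37/12.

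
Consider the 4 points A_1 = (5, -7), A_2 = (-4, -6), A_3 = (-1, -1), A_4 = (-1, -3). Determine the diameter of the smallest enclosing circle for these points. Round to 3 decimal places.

9.334

By Welzl's lemma the MEC is supported by two points (diametrically opposite) or three points (on a circumcircle).
The minimum enclosing circle is determined by three boundary points: A_1, A_2, A_3.
Their circumcentre is (0.625, -5.375) with r² = 21.78125.
The farthest remaining point A_4 is at distance² 8.28125 ≤ 21.78125.
Diameter = 2r = 2√(21.78125) ≈ 9.334.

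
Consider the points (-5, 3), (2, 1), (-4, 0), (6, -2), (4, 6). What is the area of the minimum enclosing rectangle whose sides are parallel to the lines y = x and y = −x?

In coordinates u = x + y, v = x − y the rectangle is axis-aligned; the map (x,y)→(u,v) scales areas by 2.
u-values: -2, 3, -4, 4, 10; range = 10 − (-4) = 14.
v-values: -8, 1, -4, 8, -2; range = 8 − (-8) = 16.
Area = (14 × 16) / 2 = 112.

112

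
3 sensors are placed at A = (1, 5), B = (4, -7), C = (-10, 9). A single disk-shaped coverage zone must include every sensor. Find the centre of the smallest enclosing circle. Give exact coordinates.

(-3, 1)

Side lengths²: AB² = 153, AC² = 137, BC² = 452.
Since BC² = 452 ≥ 153 + 137 = 290, the angle opposite BC is not acute, so the smallest enclosing circle has BC as diameter.
Centre = midpoint of BC = (-3, 1), r² = 452/4 = 113.
Centre = (-3, 1).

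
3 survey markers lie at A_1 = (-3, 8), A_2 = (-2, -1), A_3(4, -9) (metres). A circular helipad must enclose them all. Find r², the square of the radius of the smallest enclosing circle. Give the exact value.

Side lengths²: A_1A_2² = 82, A_1A_3² = 338, A_2A_3² = 100.
Since A_1A_3² = 338 ≥ 100 + 82 = 182, the angle opposite A_1A_3 is not acute, so the smallest enclosing circle has A_1A_3 as diameter.
Centre = midpoint of A_1A_3 = (0.5, -0.5), r² = 338/4 = 84.5.

84.5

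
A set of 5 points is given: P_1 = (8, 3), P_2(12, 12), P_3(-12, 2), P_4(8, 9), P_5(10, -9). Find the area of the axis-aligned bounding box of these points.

504

x ranges over [-12, 12], width 24.
y ranges over [-9, 12], height 21.
Area = 24 × 21 = 504.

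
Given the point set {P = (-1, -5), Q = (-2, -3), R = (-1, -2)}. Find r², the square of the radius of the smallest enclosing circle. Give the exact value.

2.25

Side lengths²: PQ² = 5, PR² = 9, QR² = 2.
Since PR² = 9 ≥ 5 + 2 = 7, the angle opposite PR is not acute, so the smallest enclosing circle has PR as diameter.
Centre = midpoint of PR = (-1, -3.5), r² = 9/4 = 2.25.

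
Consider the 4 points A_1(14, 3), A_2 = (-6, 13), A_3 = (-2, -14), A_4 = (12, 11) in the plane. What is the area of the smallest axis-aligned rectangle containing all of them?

540

x ranges over [-6, 14], width 20.
y ranges over [-14, 13], height 27.
Area = 20 × 27 = 540.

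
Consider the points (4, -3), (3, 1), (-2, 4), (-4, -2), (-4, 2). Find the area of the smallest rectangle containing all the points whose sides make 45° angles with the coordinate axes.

In coordinates u = x + y, v = x − y the rectangle is axis-aligned; the map (x,y)→(u,v) scales areas by 2.
u-values: 1, 4, 2, -6, -2; range = 4 − (-6) = 10.
v-values: 7, 2, -6, -2, -6; range = 7 − (-6) = 13.
Area = (10 × 13) / 2 = 65.

65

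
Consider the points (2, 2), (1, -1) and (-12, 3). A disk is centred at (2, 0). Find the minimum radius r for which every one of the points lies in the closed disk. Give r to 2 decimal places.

The required radius is the distance from (2, 0) to the farthest point.
Squared distances: 4, 2, 205.
Maximum is 205, attained at (-12, 3).
r = √205 ≈ 14.32.

14.32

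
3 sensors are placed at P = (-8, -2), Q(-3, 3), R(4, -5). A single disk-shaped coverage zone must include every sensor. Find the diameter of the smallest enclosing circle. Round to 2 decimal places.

Side lengths²: PQ² = 50, PR² = 153, QR² = 113.
Since PR² = 153 < 113 + 50 = 163, the triangle is acute, so the smallest enclosing circle is the circumcircle.
Circumcentre = (-1.9, -3.1), r² = 38.42.
Diameter = 2r = 2√(38.42) ≈ 12.40.

12.40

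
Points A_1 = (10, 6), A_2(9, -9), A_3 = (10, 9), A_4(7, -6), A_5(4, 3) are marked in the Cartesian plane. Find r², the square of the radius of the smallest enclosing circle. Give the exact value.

The minimum enclosing circle of a finite set is fixed by two of the points (as a diameter) or three (as a circumcircle).
The farthest pair is A_2–A_3 with squared distance 325. The circle on this segment as diameter has centre (9.5, 0) and r² = 325/4 = 81.25.
Check A_1: distance² to centre = 36.25 ≤ 81.25, so it lies inside.
All remaining points lie in this disk, and no smaller disk contains both endpoints, so this is the minimum enclosing circle.

81.25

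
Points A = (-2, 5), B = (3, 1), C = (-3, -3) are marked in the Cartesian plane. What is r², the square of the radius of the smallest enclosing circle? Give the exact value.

34645/1936

Side lengths²: AB² = 41, AC² = 65, BC² = 52.
Since AC² = 65 < 52 + 41 = 93, the triangle is acute, so the smallest enclosing circle is the circumcircle.
Circumcentre = (-27/22, 37/44), r² = 34645/1936.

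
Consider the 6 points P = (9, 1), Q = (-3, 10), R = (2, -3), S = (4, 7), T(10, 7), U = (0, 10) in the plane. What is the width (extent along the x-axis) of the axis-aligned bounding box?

13

max x = 10, min x = -3, so width = 13.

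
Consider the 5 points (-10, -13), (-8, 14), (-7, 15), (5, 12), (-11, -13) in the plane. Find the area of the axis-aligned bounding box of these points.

x ranges over [-11, 5], width 16.
y ranges over [-13, 15], height 28.
Area = 16 × 28 = 448.

448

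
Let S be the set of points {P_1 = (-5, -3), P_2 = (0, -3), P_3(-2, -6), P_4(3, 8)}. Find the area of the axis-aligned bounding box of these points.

112

x ranges over [-5, 3], width 8.
y ranges over [-6, 8], height 14.
Area = 8 × 14 = 112.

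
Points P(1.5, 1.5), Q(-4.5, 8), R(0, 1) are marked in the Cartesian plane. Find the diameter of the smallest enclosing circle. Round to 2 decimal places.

8.85

Side lengths²: PQ² = 78.25, PR² = 2.5, QR² = 69.25.
Since PQ² = 78.25 ≥ 69.25 + 2.5 = 71.75, the angle opposite PQ is not acute, so the smallest enclosing circle has PQ as diameter.
Centre = midpoint of PQ = (-1.5, 4.75), r² = 78.25/4 = 19.5625.
Diameter = 2r = 2√(19.5625) ≈ 8.85.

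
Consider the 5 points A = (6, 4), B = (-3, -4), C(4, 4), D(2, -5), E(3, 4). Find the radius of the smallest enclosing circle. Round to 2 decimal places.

6.02

The minimum enclosing circle of a finite set is fixed by two of the points (as a diameter) or three (as a circumcircle).
The farthest pair is A–B with squared distance 145. The circle on this segment as diameter has centre (1.5, 0) and r² = 145/4 = 36.25.
Check C: distance² to centre = 22.25 ≤ 36.25, so it lies inside.
All remaining points lie in this disk, and no smaller disk contains both endpoints, so this is the minimum enclosing circle.
r = √(36.25) ≈ 6.02.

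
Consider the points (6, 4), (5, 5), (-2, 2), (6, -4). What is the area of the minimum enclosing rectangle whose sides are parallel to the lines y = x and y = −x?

In coordinates u = x + y, v = x − y the rectangle is axis-aligned; the map (x,y)→(u,v) scales areas by 2.
u-values: 10, 10, 0, 2; range = 10 − 0 = 10.
v-values: 2, 0, -4, 10; range = 10 − (-4) = 14.
Area = (10 × 14) / 2 = 70.

70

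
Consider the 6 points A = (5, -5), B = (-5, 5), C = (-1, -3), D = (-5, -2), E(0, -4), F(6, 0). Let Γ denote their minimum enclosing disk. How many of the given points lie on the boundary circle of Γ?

The minimum enclosing circle of a finite set is fixed by two of the points (as a diameter) or three (as a circumcircle).
The farthest pair is A–B with squared distance 200. The circle on this segment as diameter has centre (0, 0) and r² = 200/4 = 50.
Check C: distance² to centre = 10 ≤ 50, so it lies inside.
All remaining points lie in this disk, and no smaller disk contains both endpoints, so this is the minimum enclosing circle.
The points at distance exactly r from the centre are A, B — 2 points.

2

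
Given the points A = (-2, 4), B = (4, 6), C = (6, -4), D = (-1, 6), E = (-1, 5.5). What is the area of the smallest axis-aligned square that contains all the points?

The bounding box has width 8 and height 10.
An axis-aligned square enclosing the set must have side ≥ max(width, height).
So the minimum side is max(8, 10) = 10.
Area = 10² = 100.

100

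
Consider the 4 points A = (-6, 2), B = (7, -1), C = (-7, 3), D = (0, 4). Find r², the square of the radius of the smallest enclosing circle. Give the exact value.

By Welzl's lemma the MEC is supported by two points (diametrically opposite) or three points (on a circumcircle).
The farthest pair is B–C with squared distance 212. The circle on this segment as diameter has centre (0, 1) and r² = 212/4 = 53.
Check A: distance² to centre = 37 ≤ 53, so it lies inside.
All remaining points lie in this disk, and no smaller disk contains both endpoints, so this is the minimum enclosing circle.

53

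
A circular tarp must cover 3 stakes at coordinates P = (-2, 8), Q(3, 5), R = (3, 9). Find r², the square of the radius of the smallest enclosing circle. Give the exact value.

8.84

Side lengths²: PQ² = 34, PR² = 26, QR² = 16.
Since PQ² = 34 < 26 + 16 = 42, the triangle is acute, so the smallest enclosing circle is the circumcircle.
Circumcentre = (0.8, 7), r² = 8.84.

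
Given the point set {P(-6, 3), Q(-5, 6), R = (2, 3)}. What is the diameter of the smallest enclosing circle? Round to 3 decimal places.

Side lengths²: PQ² = 10, PR² = 64, QR² = 58.
Since PR² = 64 < 58 + 10 = 68, the triangle is acute, so the smallest enclosing circle is the circumcircle.
Circumcentre = (-2, 10/3), r² = 145/9.
Diameter = 2r = 2√(145/9) ≈ 8.028.

8.028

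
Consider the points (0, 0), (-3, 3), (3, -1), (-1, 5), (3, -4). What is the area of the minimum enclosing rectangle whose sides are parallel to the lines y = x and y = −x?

In coordinates u = x + y, v = x − y the rectangle is axis-aligned; the map (x,y)→(u,v) scales areas by 2.
u-values: 0, 0, 2, 4, -1; range = 4 − (-1) = 5.
v-values: 0, -6, 4, -6, 7; range = 7 − (-6) = 13.
Area = (5 × 13) / 2 = 32.5.

32.5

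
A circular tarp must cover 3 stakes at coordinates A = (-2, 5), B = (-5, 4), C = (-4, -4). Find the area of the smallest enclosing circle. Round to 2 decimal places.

Side lengths²: AB² = 10, AC² = 85, BC² = 65.
Since AC² = 85 ≥ 65 + 10 = 75, the angle opposite AC is not acute, so the smallest enclosing circle has AC as diameter.
Centre = midpoint of AC = (-3, 0.5), r² = 85/4 = 21.25.
Area = π·r² = π·21.25 ≈ 66.76.

66.76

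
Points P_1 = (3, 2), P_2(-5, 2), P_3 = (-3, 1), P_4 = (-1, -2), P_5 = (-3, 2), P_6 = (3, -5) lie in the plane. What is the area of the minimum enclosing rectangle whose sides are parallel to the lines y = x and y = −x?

60

In coordinates u = x + y, v = x − y the rectangle is axis-aligned; the map (x,y)→(u,v) scales areas by 2.
u-values: 5, -3, -2, -3, -1, -2; range = 5 − (-3) = 8.
v-values: 1, -7, -4, 1, -5, 8; range = 8 − (-7) = 15.
Area = (8 × 15) / 2 = 60.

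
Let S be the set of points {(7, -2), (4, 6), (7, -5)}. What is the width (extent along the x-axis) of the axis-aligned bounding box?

3

max x = 7, min x = 4, so width = 3.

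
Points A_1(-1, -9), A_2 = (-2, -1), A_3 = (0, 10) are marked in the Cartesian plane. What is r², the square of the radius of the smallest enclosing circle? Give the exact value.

Side lengths²: A_1A_2² = 65, A_1A_3² = 362, A_2A_3² = 125.
Since A_1A_3² = 362 ≥ 125 + 65 = 190, the angle opposite A_1A_3 is not acute, so the smallest enclosing circle has A_1A_3 as diameter.
Centre = midpoint of A_1A_3 = (-0.5, 0.5), r² = 362/4 = 90.5.

90.5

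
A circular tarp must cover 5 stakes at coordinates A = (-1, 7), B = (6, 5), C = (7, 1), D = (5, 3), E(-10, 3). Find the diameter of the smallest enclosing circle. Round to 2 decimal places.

17.12

The minimum enclosing circle of a finite set is fixed by two of the points (as a diameter) or three (as a circumcircle).
The farthest pair is C–E with squared distance 293. The circle on this segment as diameter has centre (-1.5, 2) and r² = 293/4 = 73.25.
Check A: distance² to centre = 25.25 ≤ 73.25, so it lies inside.
All remaining points lie in this disk, and no smaller disk contains both endpoints, so this is the minimum enclosing circle.
Diameter = 2r = 2√(73.25) ≈ 17.12.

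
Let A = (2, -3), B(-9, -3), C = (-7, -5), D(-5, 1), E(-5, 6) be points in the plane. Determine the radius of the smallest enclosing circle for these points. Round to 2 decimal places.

6.24

The minimum enclosing circle of a finite set is fixed by two of the points (as a diameter) or three (as a circumcircle).
The minimum enclosing circle is determined by three boundary points: A, B, E.
Their circumcentre is (-3.5, -1/18) with r² = 6305/162.
The farthest remaining point C is at distance² 5945/162 ≤ 6305/162.
r = √(6305/162) ≈ 6.24.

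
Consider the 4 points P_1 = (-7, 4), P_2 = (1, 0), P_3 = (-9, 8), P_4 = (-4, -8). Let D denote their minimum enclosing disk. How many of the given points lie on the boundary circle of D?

The farthest pair is P_3–P_4 with squared distance 281. The circle on this segment as diameter has centre (-6.5, 0) and r² = 281/4 = 70.25.
Check P_1: distance² to centre = 16.25 ≤ 70.25, so it lies inside.
All remaining points lie in this disk, and no smaller disk contains both endpoints, so this is the minimum enclosing circle.
The points at distance exactly r from the centre are P_3, P_4 — 2 points.

2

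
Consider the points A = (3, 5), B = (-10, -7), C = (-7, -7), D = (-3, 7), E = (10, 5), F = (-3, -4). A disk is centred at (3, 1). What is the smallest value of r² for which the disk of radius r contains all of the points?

233

The required radius is the distance from (3, 1) to the farthest point.
Squared distances: 16, 233, 164, 72, 65, 61.
Maximum is 233, attained at B.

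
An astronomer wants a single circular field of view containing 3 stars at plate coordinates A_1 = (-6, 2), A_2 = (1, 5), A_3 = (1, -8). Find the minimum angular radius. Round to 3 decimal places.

6.640

Side lengths²: A_1A_2² = 58, A_1A_3² = 149, A_2A_3² = 169.
Since A_2A_3² = 169 < 149 + 58 = 207, the triangle is acute, so the smallest enclosing circle is the circumcircle.
Circumcentre = (-5/14, -1.5), r² = 4321/98.
r = √(4321/98) ≈ 6.640.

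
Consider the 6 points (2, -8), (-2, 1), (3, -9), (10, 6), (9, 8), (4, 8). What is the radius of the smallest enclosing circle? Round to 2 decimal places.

9.01

A smallest enclosing disk is always determined by at most three of the input points on its boundary.
The farthest pair is (3, -9)–(9, 8) with squared distance 325. The circle on this segment as diameter has centre (6, -0.5) and r² = 325/4 = 81.25.
Check (2, -8): distance² to centre = 72.25 ≤ 81.25, so it lies inside.
All remaining points lie in this disk, and no smaller disk contains both endpoints, so this is the minimum enclosing circle.
r = √(81.25) ≈ 9.01.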